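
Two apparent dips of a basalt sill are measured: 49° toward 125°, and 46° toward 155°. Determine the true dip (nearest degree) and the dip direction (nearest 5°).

Represent each trace as a vector plunging at its apparent dip toward its trend (east-north-up frame): v₁ = (0.537, -0.376, -0.755), v₂ = (0.294, -0.630, -0.719).
Cross product v₁ × v₂ gives the pole to the plane: n ∝ (0.204, -0.165, 0.228).
tan δ = √(n_x²+n_y²)/n_z = 0.263/0.228, so δ = 49.1°.
Dip direction = azimuth of (n_x, n_y) = atan2(0.204, -0.165) = 129°.

true dip 49°, dip direction 130°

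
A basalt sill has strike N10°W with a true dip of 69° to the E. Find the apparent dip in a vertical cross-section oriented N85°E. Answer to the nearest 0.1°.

Angle between strike (N10°W) and section (N85°E): β = 85°.
tan α = tan 69° × sin 85° = 2.6051 × 0.9962 = 2.5952
apparent dip = arctan 2.5952 = 68.93°

68.9°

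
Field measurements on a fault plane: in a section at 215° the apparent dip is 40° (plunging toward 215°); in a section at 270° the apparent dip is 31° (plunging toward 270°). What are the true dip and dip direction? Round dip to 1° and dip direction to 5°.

Each apparent-dip line lies in the plane. As unit vectors (x east, y north, z up), v₁ plunges 40°→215° and v₂ plunges 31°→270°.
Cross product v₁ × v₂ gives the pole to the plane: n ∝ (-0.323, -0.325, 0.538).
True dip = arccos(n_z / |n|) = arccos(0.7613) = 40.4°.
Dip direction = azimuth of (n_x, n_y) = atan2(-0.323, -0.325) = 225°.

true dip 40°, dip direction 225°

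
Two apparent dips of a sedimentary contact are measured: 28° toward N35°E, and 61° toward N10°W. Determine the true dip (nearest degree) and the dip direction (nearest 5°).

The two traces are lines in the plane: v₁ = (sin 35°·cos 28°, cos 35°·cos 28°, −sin 28°), v₂ = (sin 350°·cos 61°, cos 350°·cos 61°, −sin 61°).
Cross product v₁ × v₂ gives the pole to the plane: n ∝ (-0.408, 0.482, 0.303).
tan δ = √(n_x²+n_y²)/n_z = 0.632/0.303, so δ = 64.4°.
The horizontal component of n points toward azimuth atan2(n_x, n_y) = 320°, the dip direction.

true dip 64°, dip direction 320°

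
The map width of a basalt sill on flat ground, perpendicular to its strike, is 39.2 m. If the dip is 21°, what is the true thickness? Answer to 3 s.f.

True thickness t = w · sin(dip) = 39.2 × sin 21°
t = 39.2 × 0.3584 = 14.048 m

14.0 m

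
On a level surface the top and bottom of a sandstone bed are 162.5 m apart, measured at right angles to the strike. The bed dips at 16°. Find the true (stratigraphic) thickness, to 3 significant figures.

True thickness t = w · sin(dip) = 162.5 × sin 16°
t = 162.5 × 0.2756 = 44.791 m

44.8 m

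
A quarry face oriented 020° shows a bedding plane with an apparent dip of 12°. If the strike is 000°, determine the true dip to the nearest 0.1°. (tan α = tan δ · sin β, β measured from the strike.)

31.9°

β = acute angle between strike 000° and section 020° = 20°.
tan(true dip) = tan 12° / sin 20° = 0.6215
true dip = arctan 0.6215 = 31.86°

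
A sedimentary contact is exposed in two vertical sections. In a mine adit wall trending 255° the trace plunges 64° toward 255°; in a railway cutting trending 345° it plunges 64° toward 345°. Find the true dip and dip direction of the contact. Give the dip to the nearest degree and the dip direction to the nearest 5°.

true dip 71°, dip direction 300°

Represent each trace as a vector plunging at its apparent dip toward its trend (east-north-up frame): v₁ = (-0.423, -0.113, -0.899), v₂ = (-0.113, 0.423, -0.899).
Cross product v₁ × v₂ gives the pole to the plane: n ∝ (-0.483, 0.279, 0.192).
tan δ = √(n_x²+n_y²)/n_z = 0.557/0.192, so δ = 71.0°.
Dip direction = atan2(-0.483, 0.279) = 300° (azimuth of n's horizontal projection).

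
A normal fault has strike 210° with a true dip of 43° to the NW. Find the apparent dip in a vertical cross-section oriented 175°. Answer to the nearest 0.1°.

28.1°

The section lies 35° from the strike.
tan α = tan 43° × sin 35° = 0.9325 × 0.5736 = 0.5349
α = arctan(0.5349) = 28.14°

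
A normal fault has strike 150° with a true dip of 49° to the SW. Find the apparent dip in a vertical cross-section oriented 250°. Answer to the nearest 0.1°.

Angle between strike (150°) and section (250°): β = 80°.
tan(apparent dip) = tan 49° · sin 80° = 1.1329
apparent dip = arctan 1.1329 = 48.57°

48.6°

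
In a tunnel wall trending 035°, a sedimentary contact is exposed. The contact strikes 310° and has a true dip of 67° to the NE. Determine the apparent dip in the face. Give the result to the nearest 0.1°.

66.9°

Angle between strike (310°) and section (035°): β = 85°.
tan α = tan 67° × sin 85° = 2.3559 × 0.9962 = 2.3469
α = arctan(2.3469) = 66.92°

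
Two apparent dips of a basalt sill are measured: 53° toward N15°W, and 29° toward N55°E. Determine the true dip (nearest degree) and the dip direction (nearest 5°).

true dip 53°, dip direction 350°

The two traces are lines in the plane: v₁ = (sin 345°·cos 53°, cos 345°·cos 53°, −sin 53°), v₂ = (sin 55°·cos 29°, cos 55°·cos 29°, −sin 29°).
n = v₁ × v₂ = (-0.119, 0.648, 0.495) (taken with n_z > 0).
tan δ = √(n_x²+n_y²)/n_z = 0.659/0.495, so δ = 53.1°.
The horizontal component of n points toward azimuth atan2(n_x, n_y) = 350°, the dip direction.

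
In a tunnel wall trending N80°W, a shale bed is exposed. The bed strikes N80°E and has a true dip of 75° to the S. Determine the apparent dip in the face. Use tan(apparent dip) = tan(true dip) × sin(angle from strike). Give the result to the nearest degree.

52°

The strike is N80°E and the section trends N80°W; the acute angle between them is β = 20°.
tan(apparent dip) = tan 75° · sin 20° = 1.2764
apparent dip = arctan 1.2764 = 51.92°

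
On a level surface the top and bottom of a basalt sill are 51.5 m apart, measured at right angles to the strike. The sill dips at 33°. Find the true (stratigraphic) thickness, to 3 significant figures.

28.0 m

True thickness t = w · sin(dip) = 51.5 × sin 33°
t = 51.5 × 0.5446 = 28.049 m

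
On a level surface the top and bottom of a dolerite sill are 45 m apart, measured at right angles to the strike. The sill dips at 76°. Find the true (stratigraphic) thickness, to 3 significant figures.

43.7 m

True thickness t = w · sin(dip) = 45 × sin 76°
t = 45 × 0.9703 = 43.663 m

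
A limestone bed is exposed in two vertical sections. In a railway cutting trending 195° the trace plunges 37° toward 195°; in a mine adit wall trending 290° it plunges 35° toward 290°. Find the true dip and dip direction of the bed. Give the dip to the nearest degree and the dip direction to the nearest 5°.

true dip 47°, dip direction 240°

The two traces are lines in the plane: v₁ = (sin 195°·cos 37°, cos 195°·cos 37°, −sin 37°), v₂ = (sin 290°·cos 35°, cos 290°·cos 35°, −sin 35°).
Cross product v₁ × v₂ gives the pole to the plane: n ∝ (-0.611, -0.345, 0.652).
Dip δ = arctan(|n_h|/n_z) = arctan(0.702/0.652) = 47.1°.
Dip direction = atan2(-0.611, -0.345) = 241° (azimuth of n's horizontal projection).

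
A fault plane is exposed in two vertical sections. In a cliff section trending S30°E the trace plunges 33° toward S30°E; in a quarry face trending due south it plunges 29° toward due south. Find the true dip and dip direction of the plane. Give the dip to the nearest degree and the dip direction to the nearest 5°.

Represent each trace as a vector plunging at its apparent dip toward its trend (east-north-up frame): v₁ = (0.419, -0.726, -0.545), v₂ = (0.000, -0.875, -0.485).
Cross product v₁ × v₂ gives the pole to the plane: n ∝ (0.124, -0.203, 0.367).
Dip δ = arctan(|n_h|/n_z) = arctan(0.238/0.367) = 33.0°.
The horizontal component of n points toward azimuth atan2(n_x, n_y) = 149°, the dip direction.

true dip 33°, dip direction 150°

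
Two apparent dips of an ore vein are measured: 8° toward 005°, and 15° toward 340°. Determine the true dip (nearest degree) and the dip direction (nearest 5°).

true dip 20°, dip direction 300°

Each apparent-dip line lies in the plane. As unit vectors (x east, y north, z up), v₁ plunges 8°→005° and v₂ plunges 15°→340°.
n = v₁ × v₂ = (-0.129, 0.068, 0.404) (taken with n_z > 0).
tan δ = √(n_x²+n_y²)/n_z = 0.146/0.404, so δ = 19.9°.
Dip direction = azimuth of (n_x, n_y) = atan2(-0.129, 0.068) = 298°.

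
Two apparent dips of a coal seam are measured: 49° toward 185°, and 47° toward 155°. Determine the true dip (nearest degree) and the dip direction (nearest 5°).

Represent each trace as a vector plunging at its apparent dip toward its trend (east-north-up frame): v₁ = (-0.057, -0.654, -0.755), v₂ = (0.288, -0.618, -0.731).
n = v₁ × v₂ = (0.011, -0.259, 0.224) (taken with n_z > 0).
Dip δ = arctan(|n_h|/n_z) = arctan(0.260/0.224) = 49.2°.
The horizontal component of n points toward azimuth atan2(n_x, n_y) = 177°, the dip direction.

true dip 49°, dip direction 175°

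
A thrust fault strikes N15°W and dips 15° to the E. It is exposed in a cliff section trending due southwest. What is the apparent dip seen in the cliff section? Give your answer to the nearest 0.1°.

13.1°

The strike is N15°W and the section trends due southwest; the acute angle between them is β = 60°.
tan α = tan 15° × sin 60° = 0.2679 × 0.8660 = 0.2321
α = arctan(0.2321) = 13.06°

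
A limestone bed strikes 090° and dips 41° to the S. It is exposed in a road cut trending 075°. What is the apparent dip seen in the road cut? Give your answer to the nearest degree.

13°

Angle between strike (090°) and section (075°): β = 15°.
tan α = tan 41° × sin 15° = 0.8693 × 0.2588 = 0.2250
α = arctan(0.2250) = 12.68°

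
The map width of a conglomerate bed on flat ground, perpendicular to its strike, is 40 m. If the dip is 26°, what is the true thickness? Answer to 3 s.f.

17.5 m

True thickness t = w · sin(dip) = 40 × sin 26°
t = 40 × 0.4384 = 17.535 m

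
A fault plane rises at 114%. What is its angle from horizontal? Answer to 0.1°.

tan θ = 114/100 = 1.1400
θ = arctan(1.1400) = 48.74°

48.7°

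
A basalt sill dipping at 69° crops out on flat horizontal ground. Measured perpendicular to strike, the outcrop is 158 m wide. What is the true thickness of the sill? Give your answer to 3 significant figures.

148 m

True thickness t = w · sin(dip) = 158 × sin 69°
t = 158 × 0.9336 = 147.506 m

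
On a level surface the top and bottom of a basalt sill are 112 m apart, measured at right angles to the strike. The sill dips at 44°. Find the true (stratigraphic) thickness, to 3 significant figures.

True thickness t = w · sin(dip) = 112 × sin 44°
t = 112 × 0.6947 = 77.802 m

77.8 m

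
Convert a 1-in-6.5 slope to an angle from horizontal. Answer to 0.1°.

tan θ = 1/6.5 = 0.1538
θ = arctan(0.1538) = 8.75°

8.7°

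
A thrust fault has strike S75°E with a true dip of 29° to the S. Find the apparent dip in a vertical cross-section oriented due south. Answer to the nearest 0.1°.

The strike is S75°E and the section trends due south; the acute angle between them is β = 75°.
tan α = tan 29° × sin 75° = 0.5543 × 0.9659 = 0.5354
α = arctan(0.5354) = 28.17°

28.2°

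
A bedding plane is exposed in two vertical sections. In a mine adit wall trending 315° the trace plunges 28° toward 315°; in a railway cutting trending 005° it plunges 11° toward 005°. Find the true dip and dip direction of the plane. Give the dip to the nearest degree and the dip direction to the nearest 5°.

Each apparent-dip line lies in the plane. As unit vectors (x east, y north, z up), v₁ plunges 28°→315° and v₂ plunges 11°→005°.
n = v₁ × v₂ = (-0.340, 0.159, 0.664) (taken with n_z > 0).
Dip δ = arctan(|n_h|/n_z) = arctan(0.375/0.664) = 29.5°.
Dip direction = azimuth of (n_x, n_y) = atan2(-0.340, 0.159) = 295°.

true dip 29°, dip direction 295°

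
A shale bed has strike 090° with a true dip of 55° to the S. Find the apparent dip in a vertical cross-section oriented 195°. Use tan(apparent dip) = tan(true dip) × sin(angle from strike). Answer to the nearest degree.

The strike is 090° and the section trends 195°; the acute angle between them is β = 75°.
tan α = tan 55° × sin 75° = 1.4281 × 0.9659 = 1.3795
α = arctan(1.3795) = 54.06°

54°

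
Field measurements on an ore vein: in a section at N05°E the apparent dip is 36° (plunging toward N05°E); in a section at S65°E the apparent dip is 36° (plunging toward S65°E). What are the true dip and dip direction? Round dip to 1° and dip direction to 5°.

Represent each trace as a vector plunging at its apparent dip toward its trend (east-north-up frame): v₁ = (0.071, 0.806, -0.588), v₂ = (0.733, -0.342, -0.588).
n = v₁ × v₂ = (0.675, 0.390, 0.615) (taken with n_z > 0).
Dip δ = arctan(|n_h|/n_z) = arctan(0.779/0.615) = 51.7°.
Dip direction = atan2(0.675, 0.390) = 60° (azimuth of n's horizontal projection).

true dip 52°, dip direction 060°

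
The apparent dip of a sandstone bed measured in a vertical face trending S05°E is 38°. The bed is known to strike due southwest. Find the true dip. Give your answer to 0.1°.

The section is 50° from the strike.
tan δ = tan α / sin β = tan 38° / sin 50° = 0.7813 / 0.7660 = 1.0199
δ = arctan(1.0199) = 45.56°

45.6°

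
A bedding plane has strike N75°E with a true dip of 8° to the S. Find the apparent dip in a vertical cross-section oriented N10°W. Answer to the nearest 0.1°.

8.0°

The section lies 85° from the strike.
tan(apparent dip) = tan 8° · sin 85° = 0.1400
apparent dip = arctan 0.1400 = 7.97°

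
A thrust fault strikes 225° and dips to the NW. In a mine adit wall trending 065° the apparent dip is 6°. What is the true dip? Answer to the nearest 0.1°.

The section is 20° from the strike.
tan δ = tan α / sin β = tan 6° / sin 20° = 0.1051 / 0.3420 = 0.3073
true dip = arctan 0.3073 = 17.08°

17.1°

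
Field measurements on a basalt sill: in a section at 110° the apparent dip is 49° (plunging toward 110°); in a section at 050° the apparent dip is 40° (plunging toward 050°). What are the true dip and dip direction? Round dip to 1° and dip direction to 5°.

Represent each trace as a vector plunging at its apparent dip toward its trend (east-north-up frame): v₁ = (0.616, -0.224, -0.755), v₂ = (0.587, 0.492, -0.643).
n = v₁ × v₂ = (0.516, -0.047, 0.435) (taken with n_z > 0).
tan δ = √(n_x²+n_y²)/n_z = 0.518/0.435, so δ = 50.0°.
The horizontal component of n points toward azimuth atan2(n_x, n_y) = 95°, the dip direction.

true dip 50°, dip direction 095°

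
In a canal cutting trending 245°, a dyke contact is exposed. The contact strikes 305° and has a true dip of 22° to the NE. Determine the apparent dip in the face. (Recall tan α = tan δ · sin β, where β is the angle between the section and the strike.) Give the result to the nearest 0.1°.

19.3°

The strike is 305° and the section trends 245°; the acute angle between them is β = 60°.
tan(apparent dip) = tan 22° · sin 60° = 0.3499
apparent dip = arctan 0.3499 = 19.28°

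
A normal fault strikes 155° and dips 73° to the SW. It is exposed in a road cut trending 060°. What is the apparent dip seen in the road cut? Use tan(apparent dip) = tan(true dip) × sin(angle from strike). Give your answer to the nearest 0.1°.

72.9°

The section lies 85° from the strike.
tan α = tan 73° × sin 85° = 3.2709 × 0.9962 = 3.2584
apparent dip = arctan 3.2584 = 72.94°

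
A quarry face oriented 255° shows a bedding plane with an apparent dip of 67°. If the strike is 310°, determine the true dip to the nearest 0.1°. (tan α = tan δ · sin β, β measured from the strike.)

70.8°

The section is 55° from the strike.
tan(true dip) = tan 67° / sin 55° = 2.8760
δ = arctan(2.8760) = 70.83°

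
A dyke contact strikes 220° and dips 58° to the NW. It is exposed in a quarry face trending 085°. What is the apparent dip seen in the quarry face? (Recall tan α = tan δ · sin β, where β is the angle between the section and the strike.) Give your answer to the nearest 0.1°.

The strike is 220° and the section trends 085°; the acute angle between them is β = 45°.
tan(apparent dip) = tan 58° · sin 45° = 1.1316
α = arctan(1.1316) = 48.53°

48.5°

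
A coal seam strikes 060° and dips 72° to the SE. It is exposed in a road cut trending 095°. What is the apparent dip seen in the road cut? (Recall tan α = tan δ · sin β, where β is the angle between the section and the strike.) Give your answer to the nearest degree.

The section lies 35° from the strike.
tan(apparent dip) = tan 72° · sin 35° = 1.7653
apparent dip = arctan 1.7653 = 60.47°

60°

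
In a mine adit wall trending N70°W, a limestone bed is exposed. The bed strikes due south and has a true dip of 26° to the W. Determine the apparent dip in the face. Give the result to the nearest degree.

25°

The strike is due south and the section trends N70°W; the acute angle between them is β = 70°.
tan(apparent dip) = tan 26° · sin 70° = 0.4583
α = arctan(0.4583) = 24.62°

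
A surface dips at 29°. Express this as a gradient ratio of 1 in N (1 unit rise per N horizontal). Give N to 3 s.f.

1 in 1.80

1 : N means tan θ = 1/N, so N = 1/tan 29° = 1/0.5543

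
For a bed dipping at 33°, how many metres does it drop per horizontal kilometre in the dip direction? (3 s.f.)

drop per km = 1000 × tan 33° = 1000 × 0.6494

649 m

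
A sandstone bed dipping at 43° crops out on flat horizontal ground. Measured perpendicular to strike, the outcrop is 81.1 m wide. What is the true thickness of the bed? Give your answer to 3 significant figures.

55.3 m

True thickness t = w · sin(dip) = 81.1 × sin 43°
t = 81.1 × 0.6820 = 55.310 m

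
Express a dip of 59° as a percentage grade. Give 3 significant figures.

166%

grade % = 100 × tan 59° = 100 × 1.6643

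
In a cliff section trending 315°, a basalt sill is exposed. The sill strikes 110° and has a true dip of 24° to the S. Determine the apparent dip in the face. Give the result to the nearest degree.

11°

The strike is 110° and the section trends 315°; the acute angle between them is β = 25°.
tan(apparent dip) = tan 24° · sin 25° = 0.1882
apparent dip = arctan 0.1882 = 10.66°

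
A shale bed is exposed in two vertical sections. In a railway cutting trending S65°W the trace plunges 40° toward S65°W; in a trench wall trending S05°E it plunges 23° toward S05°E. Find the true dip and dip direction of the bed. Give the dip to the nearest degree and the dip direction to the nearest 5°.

Each apparent-dip line lies in the plane. As unit vectors (x east, y north, z up), v₁ plunges 40°→S65°W and v₂ plunges 23°→S05°E.
The plane normal is n = v₁ × v₂ ∝ (-0.463, -0.323, 0.663).
True dip = arccos(n_z / |n|) = arccos(0.7613) = 40.4°.
Dip direction = atan2(-0.463, -0.323) = 235° (azimuth of n's horizontal projection).

true dip 40°, dip direction 235°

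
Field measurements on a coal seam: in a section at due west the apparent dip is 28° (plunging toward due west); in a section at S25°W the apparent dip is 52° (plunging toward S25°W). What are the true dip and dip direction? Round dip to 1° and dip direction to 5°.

true dip 52°, dip direction 205°

Each apparent-dip line lies in the plane. As unit vectors (x east, y north, z up), v₁ plunges 28°→due west and v₂ plunges 52°→S25°W.
n = v₁ × v₂ = (-0.262, -0.574, 0.493) (taken with n_z > 0).
True dip = arccos(n_z / |n|) = arccos(0.6156) = 52.0°.
The horizontal component of n points toward azimuth atan2(n_x, n_y) = 205°, the dip direction.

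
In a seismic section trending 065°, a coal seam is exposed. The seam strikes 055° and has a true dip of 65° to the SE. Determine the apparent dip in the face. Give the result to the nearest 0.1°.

20.4°

The strike is 055° and the section trends 065°; the acute angle between them is β = 10°.
tan(apparent dip) = tan 65° · sin 10° = 0.3724
apparent dip = arctan 0.3724 = 20.42°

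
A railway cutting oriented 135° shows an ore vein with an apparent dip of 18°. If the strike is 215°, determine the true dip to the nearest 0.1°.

The section is 80° from the strike.
tan δ = tan α / sin β = tan 18° / sin 80° = 0.3249 / 0.9848 = 0.3299
δ = arctan(0.3299) = 18.26°

18.3°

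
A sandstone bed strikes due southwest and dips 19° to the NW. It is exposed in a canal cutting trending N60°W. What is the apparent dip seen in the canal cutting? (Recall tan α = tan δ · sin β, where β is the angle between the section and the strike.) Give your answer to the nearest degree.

The strike is due southwest and the section trends N60°W; the acute angle between them is β = 75°.
tan(apparent dip) = tan 19° · sin 75° = 0.3326
apparent dip = arctan 0.3326 = 18.40°

18°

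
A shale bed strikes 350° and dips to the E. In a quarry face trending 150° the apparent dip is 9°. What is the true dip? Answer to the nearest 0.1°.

The section is 20° from the strike.
tan δ = tan α / sin β = tan 9° / sin 20° = 0.1584 / 0.3420 = 0.4631
true dip = arctan 0.4631 = 24.85°

24.8°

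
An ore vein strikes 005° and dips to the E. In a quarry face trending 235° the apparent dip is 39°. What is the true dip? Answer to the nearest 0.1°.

46.6°

β = acute angle between strike 005° and section 235° = 50°.
tan(true dip) = tan 39° / sin 50° = 1.0571
true dip = arctan 1.0571 = 46.59°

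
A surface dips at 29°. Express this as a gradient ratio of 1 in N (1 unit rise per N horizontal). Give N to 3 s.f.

1 : N means tan θ = 1/N, so N = 1/tan 29° = 1/0.5543

1 in 1.80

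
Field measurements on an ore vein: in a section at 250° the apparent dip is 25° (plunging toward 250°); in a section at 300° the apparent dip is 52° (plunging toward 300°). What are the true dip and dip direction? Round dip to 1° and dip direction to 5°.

Represent each trace as a vector plunging at its apparent dip toward its trend (east-north-up frame): v₁ = (-0.852, -0.310, -0.423), v₂ = (-0.533, 0.308, -0.788).
n = v₁ × v₂ = (-0.374, 0.446, 0.427) (taken with n_z > 0).
Dip δ = arctan(|n_h|/n_z) = arctan(0.582/0.427) = 53.7°.
Dip direction = atan2(-0.374, 0.446) = 320° (azimuth of n's horizontal projection).

true dip 54°, dip direction 320°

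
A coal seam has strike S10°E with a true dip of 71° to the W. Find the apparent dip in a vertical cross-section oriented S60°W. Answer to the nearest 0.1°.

The section lies 70° from the strike.
tan α = tan 71° × sin 70° = 2.9042 × 0.9397 = 2.7291
α = arctan(2.7291) = 69.88°

69.9°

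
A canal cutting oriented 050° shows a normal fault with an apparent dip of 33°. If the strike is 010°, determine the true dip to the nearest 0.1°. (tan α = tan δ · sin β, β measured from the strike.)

β = acute angle between strike 010° and section 050° = 40°.
tan(true dip) = tan 33° / sin 40° = 1.0103
δ = arctan(1.0103) = 45.29°

45.3°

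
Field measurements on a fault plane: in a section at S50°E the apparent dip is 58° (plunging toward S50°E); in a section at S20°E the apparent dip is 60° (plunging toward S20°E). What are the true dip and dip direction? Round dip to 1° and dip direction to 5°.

true dip 60°, dip direction 155°

Each apparent-dip line lies in the plane. As unit vectors (x east, y north, z up), v₁ plunges 58°→S50°E and v₂ plunges 60°→S20°E.
The plane normal is n = v₁ × v₂ ∝ (0.103, -0.207, 0.132).
True dip = arccos(n_z / |n|) = arccos(0.4975) = 60.2°.
Dip direction = azimuth of (n_x, n_y) = atan2(0.103, -0.207) = 153°.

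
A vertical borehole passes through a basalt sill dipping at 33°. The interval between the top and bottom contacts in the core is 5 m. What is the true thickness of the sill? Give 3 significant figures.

True thickness t = h · cos(dip) = 5 × cos 33°
t = 5 × 0.8387 = 4.193 m

4.19 m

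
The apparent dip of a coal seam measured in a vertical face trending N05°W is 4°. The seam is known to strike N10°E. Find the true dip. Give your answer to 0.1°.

15.1°

The section is 15° from the strike.
tan δ = tan α / sin β = tan 4° / sin 15° = 0.0699 / 0.2588 = 0.2702
true dip = arctan 0.2702 = 15.12°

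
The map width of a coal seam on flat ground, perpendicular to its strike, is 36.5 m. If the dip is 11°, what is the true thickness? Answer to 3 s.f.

6.96 m

True thickness t = w · sin(dip) = 36.5 × sin 11°
t = 36.5 × 0.1908 = 6.965 m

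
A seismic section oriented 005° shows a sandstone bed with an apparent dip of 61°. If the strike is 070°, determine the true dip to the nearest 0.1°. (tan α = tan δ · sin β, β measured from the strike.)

63.3°

β = acute angle between strike 070° and section 005° = 65°.
tan δ = tan α / sin β = tan 61° / sin 65° = 1.8040 / 0.9063 = 1.9905
δ = arctan(1.9905) = 63.33°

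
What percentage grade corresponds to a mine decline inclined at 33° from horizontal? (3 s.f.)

64.9%

grade % = 100 × tan 33° = 100 × 0.6494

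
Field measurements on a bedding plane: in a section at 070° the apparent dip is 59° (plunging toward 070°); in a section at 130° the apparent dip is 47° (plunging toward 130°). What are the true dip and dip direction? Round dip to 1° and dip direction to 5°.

true dip 59°, dip direction 080°

Represent each trace as a vector plunging at its apparent dip toward its trend (east-north-up frame): v₁ = (0.484, 0.176, -0.857), v₂ = (0.522, -0.438, -0.731).
The plane normal is n = v₁ × v₂ ∝ (0.505, 0.094, 0.304).
Dip δ = arctan(|n_h|/n_z) = arctan(0.513/0.304) = 59.3°.
Dip direction = azimuth of (n_x, n_y) = atan2(0.505, 0.094) = 79°.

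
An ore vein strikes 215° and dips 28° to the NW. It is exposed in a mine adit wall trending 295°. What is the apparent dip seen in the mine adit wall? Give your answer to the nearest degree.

The section lies 80° from the strike.
tan α = tan 28° × sin 80° = 0.5317 × 0.9848 = 0.5236
α = arctan(0.5236) = 27.64°

28°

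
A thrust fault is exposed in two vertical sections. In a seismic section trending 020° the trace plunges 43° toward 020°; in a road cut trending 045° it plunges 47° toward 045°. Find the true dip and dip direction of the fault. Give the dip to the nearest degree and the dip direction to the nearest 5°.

Each apparent-dip line lies in the plane. As unit vectors (x east, y north, z up), v₁ plunges 43°→020° and v₂ plunges 47°→045°.
The plane normal is n = v₁ × v₂ ∝ (0.174, 0.146, 0.211).
tan δ = √(n_x²+n_y²)/n_z = 0.227/0.211, so δ = 47.1°.
The horizontal component of n points toward azimuth atan2(n_x, n_y) = 50°, the dip direction.

true dip 47°, dip direction 050°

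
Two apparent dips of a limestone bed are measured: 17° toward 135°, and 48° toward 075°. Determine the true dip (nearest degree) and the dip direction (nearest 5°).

true dip 49°, dip direction 060°

The two traces are lines in the plane: v₁ = (sin 135°·cos 17°, cos 135°·cos 17°, −sin 17°), v₂ = (sin 75°·cos 48°, cos 75°·cos 48°, −sin 48°).
n = v₁ × v₂ = (0.553, 0.314, 0.554) (taken with n_z > 0).
True dip = arccos(n_z / |n|) = arccos(0.6570) = 48.9°.
Dip direction = atan2(0.553, 0.314) = 60° (azimuth of n's horizontal projection).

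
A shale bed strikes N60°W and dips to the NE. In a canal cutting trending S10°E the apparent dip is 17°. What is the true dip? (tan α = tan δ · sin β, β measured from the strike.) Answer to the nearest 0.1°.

β = acute angle between strike N60°W and section S10°E = 50°.
tan(true dip) = tan 17° / sin 50° = 0.3991
true dip = arctan 0.3991 = 21.76°

21.8°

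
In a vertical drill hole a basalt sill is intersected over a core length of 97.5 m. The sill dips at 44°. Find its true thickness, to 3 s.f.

True thickness t = h · cos(dip) = 97.5 × cos 44°
t = 97.5 × 0.7193 = 70.136 m

70.1 m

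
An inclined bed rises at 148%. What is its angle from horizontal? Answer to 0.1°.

tan θ = 148/100 = 1.4800
θ = arctan(1.4800) = 55.95°

56.0°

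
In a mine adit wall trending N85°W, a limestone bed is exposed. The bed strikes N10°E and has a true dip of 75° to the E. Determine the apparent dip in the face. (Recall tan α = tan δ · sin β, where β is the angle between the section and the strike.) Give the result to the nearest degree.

75°

The section lies 85° from the strike.
tan(apparent dip) = tan 75° · sin 85° = 3.7178
α = arctan(3.7178) = 74.95°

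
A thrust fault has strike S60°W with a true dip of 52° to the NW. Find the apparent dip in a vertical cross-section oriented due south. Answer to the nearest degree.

The section lies 60° from the strike.
tan α = tan 52° × sin 60° = 1.2799 × 0.8660 = 1.1085
α = arctan(1.1085) = 47.94°

48°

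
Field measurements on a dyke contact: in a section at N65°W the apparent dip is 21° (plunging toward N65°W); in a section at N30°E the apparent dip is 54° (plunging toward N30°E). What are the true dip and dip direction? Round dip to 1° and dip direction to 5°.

The two traces are lines in the plane: v₁ = (sin 295°·cos 21°, cos 295°·cos 21°, −sin 21°), v₂ = (sin 30°·cos 54°, cos 30°·cos 54°, −sin 54°).
Cross product v₁ × v₂ gives the pole to the plane: n ∝ (0.137, 0.790, 0.547).
True dip = arccos(n_z / |n|) = arccos(0.5634) = 55.7°.
Dip direction = azimuth of (n_x, n_y) = atan2(0.137, 0.790) = 10°.

true dip 56°, dip direction 010°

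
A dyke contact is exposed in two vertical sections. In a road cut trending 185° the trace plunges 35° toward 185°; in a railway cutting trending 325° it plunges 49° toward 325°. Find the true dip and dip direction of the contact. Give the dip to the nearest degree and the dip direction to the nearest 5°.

true dip 70°, dip direction 260°

Each apparent-dip line lies in the plane. As unit vectors (x east, y north, z up), v₁ plunges 35°→185° and v₂ plunges 49°→325°.
n = v₁ × v₂ = (-0.924, -0.162, 0.345) (taken with n_z > 0).
tan δ = √(n_x²+n_y²)/n_z = 0.938/0.345, so δ = 69.8°.
Dip direction = azimuth of (n_x, n_y) = atan2(-0.924, -0.162) = 260°.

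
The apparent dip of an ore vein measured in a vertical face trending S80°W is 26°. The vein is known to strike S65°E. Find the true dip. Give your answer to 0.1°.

40.4°

The section is 35° from the strike.
tan(true dip) = tan 26° / sin 35° = 0.8503
δ = arctan(0.8503) = 40.38°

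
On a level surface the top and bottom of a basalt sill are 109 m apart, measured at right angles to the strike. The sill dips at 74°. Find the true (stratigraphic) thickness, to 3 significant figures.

105 m

True thickness t = w · sin(dip) = 109 × sin 74°
t = 109 × 0.9613 = 104.778 m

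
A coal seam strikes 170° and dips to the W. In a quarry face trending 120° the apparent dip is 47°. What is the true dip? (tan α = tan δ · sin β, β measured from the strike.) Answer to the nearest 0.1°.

The section is 50° from the strike.
tan(true dip) = tan 47° / sin 50° = 1.3999
δ = arctan(1.3999) = 54.46°

54.5°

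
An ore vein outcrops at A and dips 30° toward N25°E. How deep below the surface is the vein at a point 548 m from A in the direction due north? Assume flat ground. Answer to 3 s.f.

287 m

The hole lies 25° from the dip direction, so the down-dip offset is 548 × cos 25° = 496.66 m.
Depth = down-dip offset × tan(dip) = 496.66 × tan 30° = 496.66 × 0.5774
Depth = 286.74 m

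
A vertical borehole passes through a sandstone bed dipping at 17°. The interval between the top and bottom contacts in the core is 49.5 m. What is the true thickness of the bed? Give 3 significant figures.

47.3 m

True thickness t = h · cos(dip) = 49.5 × cos 17°
t = 49.5 × 0.9563 = 47.337 m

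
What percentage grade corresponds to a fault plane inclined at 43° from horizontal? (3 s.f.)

93.3%

grade % = 100 × tan 43° = 100 × 0.9325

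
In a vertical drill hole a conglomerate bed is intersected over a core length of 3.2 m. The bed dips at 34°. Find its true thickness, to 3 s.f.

2.65 m

True thickness t = h · cos(dip) = 3.2 × cos 34°
t = 3.2 × 0.8290 = 2.653 m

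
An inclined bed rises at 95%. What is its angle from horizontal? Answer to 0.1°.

43.5°

tan θ = 95/100 = 0.9500
θ = arctan(0.9500) = 43.53°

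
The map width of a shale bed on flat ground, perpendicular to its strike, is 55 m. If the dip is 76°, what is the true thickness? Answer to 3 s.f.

True thickness t = w · sin(dip) = 55 × sin 76°
t = 55 × 0.9703 = 53.366 m

53.4 m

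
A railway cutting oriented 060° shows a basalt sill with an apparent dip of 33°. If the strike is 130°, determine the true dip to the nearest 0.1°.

34.6°

β = acute angle between strike 130° and section 060° = 70°.
tan(true dip) = tan 33° / sin 70° = 0.6911
true dip = arctan 0.6911 = 34.65°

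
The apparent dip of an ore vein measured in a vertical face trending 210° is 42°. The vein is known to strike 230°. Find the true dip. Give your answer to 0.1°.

The section is 20° from the strike.
tan δ = tan α / sin β = tan 42° / sin 20° = 0.9004 / 0.3420 = 2.6326
δ = arctan(2.6326) = 69.20°

69.2°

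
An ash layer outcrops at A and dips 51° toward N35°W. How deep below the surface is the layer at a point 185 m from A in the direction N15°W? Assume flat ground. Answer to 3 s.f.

215 m

The hole lies 20° from the dip direction, so the down-dip offset is 185 × cos 20° = 173.84 m.
Depth = down-dip offset × tan(dip) = 173.84 × tan 51° = 173.84 × 1.2349
Depth = 214.68 m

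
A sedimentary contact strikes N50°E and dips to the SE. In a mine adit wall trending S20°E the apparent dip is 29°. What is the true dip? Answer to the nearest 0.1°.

30.5°

The section is 70° from the strike.
tan(true dip) = tan 29° / sin 70° = 0.5899
true dip = arctan 0.5899 = 30.54°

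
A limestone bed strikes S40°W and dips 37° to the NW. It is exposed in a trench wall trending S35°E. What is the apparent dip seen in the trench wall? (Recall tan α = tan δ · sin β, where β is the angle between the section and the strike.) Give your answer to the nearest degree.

The strike is S40°W and the section trends S35°E; the acute angle between them is β = 75°.
tan(apparent dip) = tan 37° · sin 75° = 0.7279
apparent dip = arctan 0.7279 = 36.05°

36°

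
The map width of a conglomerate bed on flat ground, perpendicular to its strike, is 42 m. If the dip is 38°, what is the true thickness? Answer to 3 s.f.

25.9 m

True thickness t = w · sin(dip) = 42 × sin 38°
t = 42 × 0.6157 = 25.858 m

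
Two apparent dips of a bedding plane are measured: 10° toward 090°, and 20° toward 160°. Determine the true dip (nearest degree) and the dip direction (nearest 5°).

true dip 20°, dip direction 150°

Each apparent-dip line lies in the plane. As unit vectors (x east, y north, z up), v₁ plunges 10°→090° and v₂ plunges 20°→160°.
n = v₁ × v₂ = (0.153, -0.281, 0.870) (taken with n_z > 0).
Dip δ = arctan(|n_h|/n_z) = arctan(0.320/0.870) = 20.2°.
Dip direction = azimuth of (n_x, n_y) = atan2(0.153, -0.281) = 151°.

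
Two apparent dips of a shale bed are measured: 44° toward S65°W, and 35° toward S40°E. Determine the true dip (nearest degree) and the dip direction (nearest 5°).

Each apparent-dip line lies in the plane. As unit vectors (x east, y north, z up), v₁ plunges 44°→S65°W and v₂ plunges 35°→S40°E.
The plane normal is n = v₁ × v₂ ∝ (-0.262, -0.740, 0.569).
tan δ = √(n_x²+n_y²)/n_z = 0.785/0.569, so δ = 54.0°.
Dip direction = azimuth of (n_x, n_y) = atan2(-0.262, -0.740) = 199°.

true dip 54°, dip direction 200°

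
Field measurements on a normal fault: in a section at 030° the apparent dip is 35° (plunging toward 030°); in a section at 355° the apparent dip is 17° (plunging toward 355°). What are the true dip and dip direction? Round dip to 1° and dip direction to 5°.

true dip 40°, dip direction 065°

Each apparent-dip line lies in the plane. As unit vectors (x east, y north, z up), v₁ plunges 35°→030° and v₂ plunges 17°→355°.
The plane normal is n = v₁ × v₂ ∝ (0.339, 0.168, 0.449).
tan δ = √(n_x²+n_y²)/n_z = 0.378/0.449, so δ = 40.1°.
Dip direction = azimuth of (n_x, n_y) = atan2(0.339, 0.168) = 64°.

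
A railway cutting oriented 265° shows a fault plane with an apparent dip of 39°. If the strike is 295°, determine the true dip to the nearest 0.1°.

The section is 30° from the strike.
tan δ = tan α / sin β = tan 39° / sin 30° = 0.8098 / 0.5000 = 1.6196
true dip = arctan 1.6196 = 58.31°

58.3°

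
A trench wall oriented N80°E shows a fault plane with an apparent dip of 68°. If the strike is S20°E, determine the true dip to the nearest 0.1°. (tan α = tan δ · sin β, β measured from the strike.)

68.3°

The section is 80° from the strike.
tan(true dip) = tan 68° / sin 80° = 2.5133
δ = arctan(2.5133) = 68.30°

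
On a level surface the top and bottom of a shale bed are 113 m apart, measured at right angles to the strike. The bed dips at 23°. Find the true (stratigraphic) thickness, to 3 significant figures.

44.2 m

True thickness t = w · sin(dip) = 113 × sin 23°
t = 113 × 0.3907 = 44.153 m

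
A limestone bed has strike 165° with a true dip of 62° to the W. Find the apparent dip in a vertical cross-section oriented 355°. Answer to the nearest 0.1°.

The strike is 165° and the section trends 355°; the acute angle between them is β = 10°.
tan(apparent dip) = tan 62° · sin 10° = 0.3266
α = arctan(0.3266) = 18.09°

18.1°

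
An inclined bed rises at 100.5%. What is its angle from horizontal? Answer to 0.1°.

tan θ = 100.5/100 = 1.0050
θ = arctan(1.0050) = 45.14°

45.1°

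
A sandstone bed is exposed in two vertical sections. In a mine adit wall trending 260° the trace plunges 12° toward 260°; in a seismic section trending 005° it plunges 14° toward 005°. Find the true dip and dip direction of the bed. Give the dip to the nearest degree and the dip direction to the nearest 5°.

true dip 21°, dip direction 315°

Each apparent-dip line lies in the plane. As unit vectors (x east, y north, z up), v₁ plunges 12°→260° and v₂ plunges 14°→005°.
The plane normal is n = v₁ × v₂ ∝ (-0.242, 0.251, 0.917).
True dip = arccos(n_z / |n|) = arccos(0.9348) = 20.8°.
Dip direction = atan2(-0.242, 0.251) = 316° (azimuth of n's horizontal projection).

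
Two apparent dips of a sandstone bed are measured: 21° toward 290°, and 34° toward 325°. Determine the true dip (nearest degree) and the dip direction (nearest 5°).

true dip 36°, dip direction 350°

Represent each trace as a vector plunging at its apparent dip toward its trend (east-north-up frame): v₁ = (-0.877, 0.319, -0.358), v₂ = (-0.476, 0.679, -0.559).
n = v₁ × v₂ = (-0.065, 0.320, 0.444) (taken with n_z > 0).
Dip δ = arctan(|n_h|/n_z) = arctan(0.327/0.444) = 36.3°.
The horizontal component of n points toward azimuth atan2(n_x, n_y) = 349°, the dip direction.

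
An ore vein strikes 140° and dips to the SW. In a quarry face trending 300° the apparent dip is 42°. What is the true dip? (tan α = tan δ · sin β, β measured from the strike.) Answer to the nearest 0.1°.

69.2°

β = acute angle between strike 140° and section 300° = 20°.
tan(true dip) = tan 42° / sin 20° = 2.6326
δ = arctan(2.6326) = 69.20°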